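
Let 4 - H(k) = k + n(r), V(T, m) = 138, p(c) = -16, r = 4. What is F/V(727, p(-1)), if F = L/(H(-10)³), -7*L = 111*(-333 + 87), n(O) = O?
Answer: 4551/161000 ≈ 0.028267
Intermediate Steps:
H(k) = -k (H(k) = 4 - (k + 4) = 4 - (4 + k) = 4 + (-4 - k) = -k)
L = 27306/7 (L = -111*(-333 + 87)/7 = -111*(-246)/7 = -⅐*(-27306) = 27306/7 ≈ 3900.9)
F = 13653/3500 (F = 27306/(7*((-1*(-10))³)) = 27306/(7*(10³)) = (27306/7)/1000 = (27306/7)*(1/1000) = 13653/3500 ≈ 3.9009)
F/V(727, p(-1)) = (13653/3500)/138 = (13653/3500)*(1/138) = 4551/161000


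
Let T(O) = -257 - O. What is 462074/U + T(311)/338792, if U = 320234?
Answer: 9772817606/6780794833 ≈ 1.4412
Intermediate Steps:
462074/U + T(311)/338792 = 462074/320234 + (-257 - 1*311)/338792 = 462074*(1/320234) + (-257 - 311)*(1/338792) = 231037/160117 - 568*1/338792 = 231037/160117 - 71/42349 = 9772817606/6780794833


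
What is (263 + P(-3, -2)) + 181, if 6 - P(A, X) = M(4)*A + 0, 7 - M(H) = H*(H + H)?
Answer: 375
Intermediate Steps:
M(H) = 7 - 2*H² (M(H) = 7 - H*(H + H) = 7 - H*2*H = 7 - 2*H²)
P(A, X) = 6 + 25*A (P(A, X) = 6 - ((7 - 2*4²)*A + 0) = 6 - ((7 - 2*16)*A + 0) = 6 - ((7 - 32)*A + 0) = 6 - (-25*A + 0) = 6 - (-25)*A = 6 + 25*A)
(263 + P(-3, -2)) + 181 = (263 + (6 + 25*(-3))) + 181 = (263 + (6 - 75)) + 181 = (263 - 69) + 181 = 194 + 181 = 375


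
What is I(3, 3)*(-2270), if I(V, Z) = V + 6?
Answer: -20430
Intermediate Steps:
I(V, Z) = 6 + V
I(3, 3)*(-2270) = (6 + 3)*(-2270) = 9*(-2270) = -20430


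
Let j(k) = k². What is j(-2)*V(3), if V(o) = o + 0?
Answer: 12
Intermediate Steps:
V(o) = o
j(-2)*V(3) = (-2)²*3 = 4*3 = 12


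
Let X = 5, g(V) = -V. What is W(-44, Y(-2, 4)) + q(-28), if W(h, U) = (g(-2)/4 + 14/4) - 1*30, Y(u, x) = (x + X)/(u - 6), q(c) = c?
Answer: -54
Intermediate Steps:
Y(u, x) = (5 + x)/(-6 + u) (Y(u, x) = (x + 5)/(u - 6) = (5 + x)/(-6 + u))
W(h, U) = -26 (W(h, U) = (-1*(-2)/4 + 14/4) - 1*30 = (2*(¼) + 14*(¼)) - 30 = (½ + 7/2) - 30 = 4 - 30 = -26)
W(-44, Y(-2, 4)) + q(-28) = -26 - 28 = -54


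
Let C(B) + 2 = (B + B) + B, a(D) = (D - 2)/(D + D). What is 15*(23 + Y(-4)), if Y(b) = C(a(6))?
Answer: 330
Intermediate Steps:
a(D) = (-2 + D)/(2*D) (a(D) = (-2 + D)/((2*D)) = (-2 + D)*(1/(2*D)) = (-2 + D)/(2*D))
C(B) = -2 + 3*B (C(B) = -2 + ((B + B) + B) = -2 + (2*B + B) = -2 + 3*B)
Y(b) = -1 (Y(b) = -2 + 3*((½)*(-2 + 6)/6) = -2 + 3*((½)*(⅙)*4) = -2 + 3*(⅓) = -2 + 1 = -1)
15*(23 + Y(-4)) = 15*(23 - 1) = 15*22 = 330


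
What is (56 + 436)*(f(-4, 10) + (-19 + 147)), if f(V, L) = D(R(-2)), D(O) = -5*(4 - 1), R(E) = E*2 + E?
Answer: 55596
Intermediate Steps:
R(E) = 3*E (R(E) = 2*E + E = 3*E)
D(O) = -15 (D(O) = -5*3 = -15)
f(V, L) = -15
(56 + 436)*(f(-4, 10) + (-19 + 147)) = (56 + 436)*(-15 + (-19 + 147)) = 492*(-15 + 128) = 492*113 = 55596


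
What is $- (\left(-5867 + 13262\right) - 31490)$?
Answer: $24095$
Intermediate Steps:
$- (\left(-5867 + 13262\right) - 31490) = - (7395 - 31490) = \left(-1\right) \left(-24095\right) = 24095$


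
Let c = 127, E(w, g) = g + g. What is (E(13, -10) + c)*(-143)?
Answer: -15301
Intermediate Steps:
E(w, g) = 2*g
(E(13, -10) + c)*(-143) = (2*(-10) + 127)*(-143) = (-20 + 127)*(-143) = 107*(-143) = -15301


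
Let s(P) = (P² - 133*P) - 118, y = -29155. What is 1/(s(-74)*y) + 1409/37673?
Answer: 624406766327/16695015988000 ≈ 0.037401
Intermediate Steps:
s(P) = -118 + P² - 133*P
1/(s(-74)*y) + 1409/37673 = 1/(-118 + (-74)² - 133*(-74)*(-29155)) + 1409/37673 = -1/29155/(-118 + 5476 + 9842) + 1409*(1/37673) = -1/29155/15200 + 1409/37673 = (1/15200)*(-1/29155) + 1409/37673 = -1/443156000 + 1409/37673 = 624406766327/16695015988000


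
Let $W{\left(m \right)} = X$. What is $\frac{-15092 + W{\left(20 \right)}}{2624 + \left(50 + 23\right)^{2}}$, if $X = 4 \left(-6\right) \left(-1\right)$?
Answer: $- \frac{15068}{7953} \approx -1.8946$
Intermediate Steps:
$X = 24$ ($X = \left(-24\right) \left(-1\right) = 24$)
$W{\left(m \right)} = 24$
$\frac{-15092 + W{\left(20 \right)}}{2624 + \left(50 + 23\right)^{2}} = \frac{-15092 + 24}{2624 + \left(50 + 23\right)^{2}} = - \frac{15068}{2624 + 73^{2}} = - \frac{15068}{2624 + 5329} = - \frac{15068}{7953}$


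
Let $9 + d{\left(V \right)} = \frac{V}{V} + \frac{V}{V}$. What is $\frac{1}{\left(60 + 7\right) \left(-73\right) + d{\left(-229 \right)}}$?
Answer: $- \frac{1}{4898} \approx -0.00020417$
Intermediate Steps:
$d{\left(V \right)} = -7$ ($d{\left(V \right)} = -9 + \left(\frac{V}{V} + \frac{V}{V}\right) = -9 + \left(1 + 1\right) = -9 + 2 = -7$)
$\frac{1}{\left(60 + 7\right) \left(-73\right) + d{\left(-229 \right)}} = \frac{1}{\left(60 + 7\right) \left(-73\right) - 7} = \frac{1}{67 \left(-73\right) - 7} = \frac{1}{-4891 - 7} = \frac{1}{-4898} = - \frac{1}{4898}$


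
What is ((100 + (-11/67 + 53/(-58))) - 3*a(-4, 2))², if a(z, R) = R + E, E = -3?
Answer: 156870652761/15100996 ≈ 10388.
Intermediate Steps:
a(z, R) = -3 + R (a(z, R) = R - 3 = -3 + R)
((100 + (-11/67 + 53/(-58))) - 3*a(-4, 2))² = ((100 + (-11/67 + 53/(-58))) - 3*(-3 + 2))² = ((100 + (-11*1/67 + 53*(-1/58))) - 3*(-1))² = ((100 + (-11/67 - 53/58)) + 3)² = ((100 - 4189/3886) + 3)² = (384411/3886 + 3)² = (396069/3886)² = 156870652761/15100996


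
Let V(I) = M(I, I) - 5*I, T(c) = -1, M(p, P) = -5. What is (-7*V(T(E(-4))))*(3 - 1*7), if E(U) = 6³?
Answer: 0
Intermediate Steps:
E(U) = 216
V(I) = -5 - 5*I
(-7*V(T(E(-4))))*(3 - 1*7) = (-7*(-5 - 5*(-1)))*(3 - 1*7) = (-7*(-5 + 5))*(3 - 7) = -7*0*(-4) = 0*(-4) = 0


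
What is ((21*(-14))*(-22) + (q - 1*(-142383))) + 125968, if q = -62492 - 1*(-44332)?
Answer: 256659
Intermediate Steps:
q = -18160 (q = -62492 + 44332 = -18160)
((21*(-14))*(-22) + (q - 1*(-142383))) + 125968 = ((21*(-14))*(-22) + (-18160 - 1*(-142383))) + 125968 = (-294*(-22) + (-18160 + 142383)) + 125968 = (6468 + 124223) + 125968 = 130691 + 125968 = 256659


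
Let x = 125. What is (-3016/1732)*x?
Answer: -94250/433 ≈ -217.67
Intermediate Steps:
(-3016/1732)*x = -3016/1732*125 = -3016*1/1732*125 = -754/433*125 = -94250/433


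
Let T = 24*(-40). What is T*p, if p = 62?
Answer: -59520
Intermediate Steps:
T = -960
T*p = -960*62 = -59520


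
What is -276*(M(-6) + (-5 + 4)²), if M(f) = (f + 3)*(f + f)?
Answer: -10212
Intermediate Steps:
M(f) = 2*f*(3 + f) (M(f) = (3 + f)*(2*f) = 2*f*(3 + f))
-276*(M(-6) + (-5 + 4)²) = -276*(2*(-6)*(3 - 6) + (-5 + 4)²) = -276*(2*(-6)*(-3) + (-1)²) = -276*(36 + 1) = -276*37 = -10212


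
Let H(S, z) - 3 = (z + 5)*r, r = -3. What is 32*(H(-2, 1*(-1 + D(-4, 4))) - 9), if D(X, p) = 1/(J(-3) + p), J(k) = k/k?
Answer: -2976/5 ≈ -595.20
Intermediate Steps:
J(k) = 1
D(X, p) = 1/(1 + p)
H(S, z) = -12 - 3*z (H(S, z) = 3 + (z + 5)*(-3) = 3 + (5 + z)*(-3) = 3 + (-15 - 3*z) = -12 - 3*z)
32*(H(-2, 1*(-1 + D(-4, 4))) - 9) = 32*((-12 - 3*(-1 + 1/(1 + 4))) - 9) = 32*((-12 - 3*(-1 + 1/5)) - 9) = 32*((-12 - 3*(-4)/5) - 9) = 32*((-12 - 3*(-4/5)) - 9) = 32*((-12 + 12/5) - 9) = 32*(-48/5 - 9) = 32*(-93/5) = -2976/5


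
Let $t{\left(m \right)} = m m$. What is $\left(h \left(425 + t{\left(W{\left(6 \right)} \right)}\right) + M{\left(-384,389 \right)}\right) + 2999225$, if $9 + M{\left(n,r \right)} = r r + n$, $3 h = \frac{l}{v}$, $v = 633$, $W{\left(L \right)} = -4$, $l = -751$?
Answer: $\frac{664645484}{211} \approx 3.15 \cdot 10^{6}$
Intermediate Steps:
$h = - \frac{751}{1899}$ ($h = \frac{\left(-751\right) \frac{1}{633}}{3} = \frac{1}{3} \left(- \frac{751}{633}\right) = - \frac{751}{1899} \approx -0.39547$)
$M{\left(n,r \right)} = -9 + n + r^{2}$ ($M{\left(n,r \right)} = -9 + \left(r r + n\right) = -9 + \left(r^{2} + n\right) = -9 + \left(n + r^{2}\right) = -9 + n + r^{2}$)
$t{\left(m \right)} = m^{2}$
$\left(h \left(425 + t{\left(W{\left(6 \right)} \right)}\right) + M{\left(-384,389 \right)}\right) + 2999225 = \left(- \frac{751 \left(425 + \left(-4\right)^{2}\right)}{1899} - \left(393 - 151321\right)\right) + 2999225 = \left(- \frac{751 \left(425 + 16\right)}{1899} - -150928\right) + 2999225 = \left(\left(- \frac{751}{1899}\right) 441 + 150928\right) + 2999225 = \left(- \frac{36799}{211} + 150928\right) + 2999225 = \frac{31809009}{211} + 2999225 = \frac{664645484}{211}$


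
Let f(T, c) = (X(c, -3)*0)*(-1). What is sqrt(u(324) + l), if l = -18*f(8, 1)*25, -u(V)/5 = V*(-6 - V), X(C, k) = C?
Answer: 90*sqrt(66) ≈ 731.16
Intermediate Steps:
f(T, c) = 0 (f(T, c) = (c*0)*(-1) = 0*(-1) = 0)
u(V) = -5*V*(-6 - V)
l = 0 (l = -18*0*25 = 0*25 = 0)
sqrt(u(324) + l) = sqrt(5*324*(6 + 324) + 0) = sqrt(5*324*330 + 0) = sqrt(534600 + 0) = sqrt(534600) = 90*sqrt(66)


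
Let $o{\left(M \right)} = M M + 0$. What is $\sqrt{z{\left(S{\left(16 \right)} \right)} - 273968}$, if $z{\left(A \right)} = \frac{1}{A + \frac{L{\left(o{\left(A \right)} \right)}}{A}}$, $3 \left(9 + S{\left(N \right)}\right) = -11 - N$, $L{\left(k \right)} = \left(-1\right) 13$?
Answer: $\frac{i \sqrt{26498464526}}{311} \approx 523.42 i$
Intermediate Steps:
$o{\left(M \right)} = M^{2}$ ($o{\left(M \right)} = M^{2} + 0 = M^{2}$)
$L{\left(k \right)} = -13$
$S{\left(N \right)} = - \frac{38}{3} - \frac{N}{3}$ ($S{\left(N \right)} = -9 + \frac{-11 - N}{3} = -9 - \left(\frac{11}{3} + \frac{N}{3}\right) = - \frac{38}{3} - \frac{N}{3}$)
$z{\left(A \right)} = \frac{1}{A - \frac{13}{A}}$
$\sqrt{z{\left(S{\left(16 \right)} \right)} - 273968} = \sqrt{\frac{- \frac{38}{3} - \frac{16}{3}}{-13 + \left(- \frac{38}{3} - \frac{16}{3}\right)^{2}} - 273968} = \sqrt{- \frac{18}{-13 + \left(-18\right)^{2}} - 273968} = \sqrt{- \frac{18}{-13 + 324} - 273968} = \sqrt{- \frac{18}{311} - 273968} = \sqrt{- \frac{85204066}{311}} = \frac{i \sqrt{26498464526}}{311}$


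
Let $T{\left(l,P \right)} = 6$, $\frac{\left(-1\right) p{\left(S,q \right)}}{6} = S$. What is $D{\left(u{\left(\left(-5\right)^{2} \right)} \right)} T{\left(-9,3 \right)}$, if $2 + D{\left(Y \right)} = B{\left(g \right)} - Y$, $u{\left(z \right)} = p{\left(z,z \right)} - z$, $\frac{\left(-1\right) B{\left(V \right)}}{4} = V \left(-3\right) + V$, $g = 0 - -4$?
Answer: $1230$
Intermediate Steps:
$g = 4$ ($g = 0 + 4 = 4$)
$B{\left(V \right)} = 8 V$ ($B{\left(V \right)} = - 4 \left(V \left(-3\right) + V\right) = - 4 \left(- 3 V + V\right) = - 4 \left(- 2 V\right) = 8 V$)
$p{\left(S,q \right)} = - 6 S$
$u{\left(z \right)} = - 7 z$ ($u{\left(z \right)} = - 6 z - z = - 7 z$)
$D{\left(Y \right)} = 30 - Y$ ($D{\left(Y \right)} = -2 - \left(-32 + Y\right) = 30 - Y$)
$D{\left(u{\left(\left(-5\right)^{2} \right)} \right)} T{\left(-9,3 \right)} = \left(30 - - 7 \left(-5\right)^{2}\right) 6 = \left(30 - \left(-7\right) 25\right) 6 = \left(30 - -175\right) 6 = \left(30 + 175\right) 6 = 205 \cdot 6 = 1230$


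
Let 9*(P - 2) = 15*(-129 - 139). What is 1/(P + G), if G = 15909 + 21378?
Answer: 3/110527 ≈ 2.7143e-5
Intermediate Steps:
P = -1334/3 (P = 2 + (15*(-129 - 139))/9 = 2 + (15*(-268))/9 = 2 + (⅑)*(-4020) = 2 - 1340/3 = -1334/3 ≈ -444.67)
G = 37287
1/(P + G) = 1/(-1334/3 + 37287) = 1/(110527/3) = 3/110527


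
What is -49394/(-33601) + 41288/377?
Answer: 108149202/974429 ≈ 110.99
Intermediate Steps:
-49394/(-33601) + 41288/377 = -49394*(-1/33601) + 41288*(1/377) = 49394/33601 + 3176/29 = 108149202/974429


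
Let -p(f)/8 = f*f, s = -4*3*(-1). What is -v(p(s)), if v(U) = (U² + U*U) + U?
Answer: -2653056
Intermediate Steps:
s = 12 (s = -12*(-1) = 12)
p(f) = -8*f² (p(f) = -8*f*f = -8*f²)
v(U) = U + 2*U² (v(U) = (U² + U²) + U = 2*U² + U = U + 2*U²)
-v(p(s)) = -(-8*12²)*(1 + 2*(-8*12²)) = -(-8*144)*(1 + 2*(-8*144)) = -(-1152)*(1 + 2*(-1152)) = -(-1152)*(1 - 2304) = -(-1152)*(-2303) = -1*2653056 = -2653056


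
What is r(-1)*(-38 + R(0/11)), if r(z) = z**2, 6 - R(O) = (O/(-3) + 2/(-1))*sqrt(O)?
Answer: -32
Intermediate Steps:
R(O) = 6 - sqrt(O)*(-2 - O/3) (R(O) = 6 - (O/(-3) + 2/(-1))*sqrt(O) = 6 - (O*(-1/3) + 2*(-1))*sqrt(O) = 6 - (-O/3 - 2)*sqrt(O) = 6 - (-2 - O/3)*sqrt(O) = 6 - sqrt(O)*(-2 - O/3))
r(-1)*(-38 + R(0/11)) = (-1)**2*(-38 + (6 + 2*sqrt(0/11) + (0/11)**(3/2)/3)) = 1*(-38 + (6 + 2*sqrt(0*(1/11)) + (0*(1/11))**(3/2)/3)) = 1*(-38 + (6 + 2*sqrt(0) + 0**(3/2)/3)) = 1*(-38 + (6 + 2*0 + (1/3)*0)) = 1*(-38 + (6 + 0 + 0)) = 1*(-38 + 6) = 1*(-32) = -32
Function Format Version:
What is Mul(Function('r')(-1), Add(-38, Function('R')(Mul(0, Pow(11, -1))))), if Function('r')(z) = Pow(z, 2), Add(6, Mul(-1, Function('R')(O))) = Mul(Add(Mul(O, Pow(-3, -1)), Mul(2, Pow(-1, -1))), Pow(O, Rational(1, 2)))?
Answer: -32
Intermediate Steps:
Function('R')(O) = Add(6, Mul(-1, Pow(O, Rational(1, 2)), Add(-2, Mul(Rational(-1, 3), O)))) (Function('R')(O) = Add(6, Mul(-1, Mul(Add(Mul(O, Pow(-3, -1)), Mul(2, Pow(-1, -1))), Pow(O, Rational(1, 2))))) = Add(6, Mul(-1, Mul(Add(Mul(O, Rational(-1, 3)), Mul(2, -1)), Pow(O, Rational(1, 2))))) = Add(6, Mul(-1, Mul(Add(Mul(Rational(-1, 3), O), -2), Pow(O, Rational(1, 2))))) = Add(6, Mul(-1, Mul(Add(-2, Mul(Rational(-1, 3), O)), Pow(O, Rational(1, 2))))) = Add(6, Mul(-1, Mul(Pow(O, Rational(1, 2)), Add(-2, Mul(Rational(-1, 3), O))))) = Add(6, Mul(-1, Pow(O, Rational(1, 2)), Add(-2, Mul(Rational(-1, 3), O)))))
Mul(Function('r')(-1), Add(-38, Function('R')(Mul(0, Pow(11, -1))))) = Mul(Pow(-1, 2), Add(-38, Add(6, Mul(2, Pow(Mul(0, Pow(11, -1)), Rational(1, 2))), Mul(Rational(1, 3), Pow(Mul(0, Pow(11, -1)), Rational(3, 2)))))) = Mul(1, Add(-38, Add(6, Mul(2, Pow(Mul(0, Rational(1, 11)), Rational(1, 2))), Mul(Rational(1, 3), Pow(Mul(0, Rational(1, 11)), Rational(3, 2)))))) = Mul(1, Add(-38, Add(6, Mul(2, Pow(0, Rational(1, 2))), Mul(Rational(1, 3), Pow(0, Rational(3, 2)))))) = Mul(1, Add(-38, Add(6, Mul(2, 0), Mul(Rational(1, 3), 0)))) = Mul(1, Add(-38, Add(6, 0, 0))) = Mul(1, Add(-38, 6)) = Mul(1, -32) = -32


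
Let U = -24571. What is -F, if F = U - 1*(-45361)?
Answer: -20790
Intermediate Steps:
F = 20790 (F = -24571 - 1*(-45361) = -24571 + 45361 = 20790)
-F = -1*20790 = -20790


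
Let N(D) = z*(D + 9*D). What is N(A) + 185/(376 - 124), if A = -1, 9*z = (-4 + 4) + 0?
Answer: 185/252 ≈ 0.73413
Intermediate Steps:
z = 0 (z = ((-4 + 4) + 0)/9 = (0 + 0)/9 = (1/9)*0 = 0)
N(D) = 0 (N(D) = 0*(D + 9*D) = 0*(10*D) = 0)
N(A) + 185/(376 - 124) = 0 + 185/(376 - 124) = 0 + 185/252 = 185/252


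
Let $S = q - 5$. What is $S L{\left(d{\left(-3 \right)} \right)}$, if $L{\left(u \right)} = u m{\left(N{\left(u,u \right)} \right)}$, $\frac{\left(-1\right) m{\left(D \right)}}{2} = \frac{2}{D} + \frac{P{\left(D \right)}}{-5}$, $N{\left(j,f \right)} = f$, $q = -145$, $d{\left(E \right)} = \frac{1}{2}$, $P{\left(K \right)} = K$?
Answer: $585$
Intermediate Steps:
$d{\left(E \right)} = \frac{1}{2}$
$m{\left(D \right)} = - \frac{4}{D} + \frac{2 D}{5}$ ($m{\left(D \right)} = - 2 \left(\frac{2}{D} + \frac{D}{-5}\right) = - 2 \left(\frac{2}{D} + D \left(- \frac{1}{5}\right)\right) = - 2 \left(\frac{2}{D} - \frac{D}{5}\right) = - \frac{4}{D} + \frac{2 D}{5}$)
$S = -150$ ($S = -145 - 5 = -150$)
$L{\left(u \right)} = u \left(- \frac{4}{u} + \frac{2 u}{5}\right)$
$S L{\left(d{\left(-3 \right)} \right)} = - 150 \left(-4 + \frac{2}{5 \cdot 4}\right) = - 150 \left(-4 + \frac{2}{5} \cdot \frac{1}{4}\right) = - 150 \left(-4 + \frac{1}{10}\right) = \left(-150\right) \left(- \frac{39}{10}\right) = 585$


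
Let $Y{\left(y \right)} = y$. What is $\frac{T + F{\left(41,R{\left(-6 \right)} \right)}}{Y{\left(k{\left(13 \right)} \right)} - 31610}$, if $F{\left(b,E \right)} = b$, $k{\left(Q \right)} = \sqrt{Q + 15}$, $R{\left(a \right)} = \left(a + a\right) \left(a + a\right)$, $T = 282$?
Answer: $- \frac{5105015}{499596036} - \frac{323 \sqrt{7}}{499596036} \approx -0.01022$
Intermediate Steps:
$R{\left(a \right)} = 4 a^{2}$ ($R{\left(a \right)} = 2 a 2 a = 4 a^{2}$)
$k{\left(Q \right)} = \sqrt{15 + Q}$
$\frac{T + F{\left(41,R{\left(-6 \right)} \right)}}{Y{\left(k{\left(13 \right)} \right)} - 31610} = \frac{282 + 41}{\sqrt{15 + 13} - 31610} = \frac{323}{\sqrt{28} - 31610} = \frac{323}{2 \sqrt{7} - 31610} = \frac{323}{-31610 + 2 \sqrt{7}}$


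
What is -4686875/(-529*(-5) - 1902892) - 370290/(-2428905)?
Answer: 805841105567/307701295969 ≈ 2.6189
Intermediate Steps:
-4686875/(-529*(-5) - 1902892) - 370290/(-2428905) = -4686875/(2645 - 1902892) - 370290*(-1/2428905) = -4686875/(-1900247) + 24686/161927 = -4686875*(-1/1900247) + 24686/161927 = 4686875/1900247 + 24686/161927 = 805841105567/307701295969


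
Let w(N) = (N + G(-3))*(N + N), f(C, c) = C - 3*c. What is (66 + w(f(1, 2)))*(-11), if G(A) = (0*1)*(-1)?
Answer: -1276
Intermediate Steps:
G(A) = 0 (G(A) = 0*(-1) = 0)
w(N) = 2*N² (w(N) = (N + 0)*(N + N) = N*(2*N) = 2*N²)
(66 + w(f(1, 2)))*(-11) = (66 + 2*(1 - 3*2)²)*(-11) = (66 + 2*(1 - 6)²)*(-11) = (66 + 2*(-5)²)*(-11) = (66 + 2*25)*(-11) = (66 + 50)*(-11) = 116*(-11) = -1276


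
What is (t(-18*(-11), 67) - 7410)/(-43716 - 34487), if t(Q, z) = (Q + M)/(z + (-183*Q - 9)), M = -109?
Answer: 268064249/2829071728 ≈ 0.094753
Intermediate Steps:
t(Q, z) = (-109 + Q)/(-9 + z - 183*Q) (t(Q, z) = (Q - 109)/(z + (-183*Q - 9)) = (-109 + Q)/(z + (-9 - 183*Q)) = (-109 + Q)/(-9 + z - 183*Q))
(t(-18*(-11), 67) - 7410)/(-43716 - 34487) = ((109 - (-18)*(-11))/(9 - 1*67 + 183*(-18*(-11))) - 7410)/(-43716 - 34487) = ((109 - 1*198)/(9 - 67 + 183*198) - 7410)/(-78203) = ((109 - 198)/(9 - 67 + 36234) - 7410)*(-1/78203) = (-89/36176 - 7410)*(-1/78203) = -268064249/36176*(-1/78203) = 268064249/2829071728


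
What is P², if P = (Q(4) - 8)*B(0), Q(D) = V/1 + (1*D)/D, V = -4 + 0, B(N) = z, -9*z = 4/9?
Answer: 1936/6561 ≈ 0.29508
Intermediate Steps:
z = -4/81 (z = -4/(9*9) = -⅑*4/9 = -4/81 ≈ -0.049383)
B(N) = -4/81
V = -4
Q(D) = -3 (Q(D) = -4/1 + (1*D)/D = -4*1 + D/D = -4 + 1 = -3)
P = 44/81 (P = (-3 - 8)*(-4/81) = -11*(-4/81) = 44/81 ≈ 0.54321)
P² = (44/81)² = 1936/6561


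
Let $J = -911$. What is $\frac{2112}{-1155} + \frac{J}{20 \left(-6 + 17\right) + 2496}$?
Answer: $- \frac{29387}{13580} \approx -2.164$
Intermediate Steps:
$\frac{2112}{-1155} + \frac{J}{20 \left(-6 + 17\right) + 2496} = \frac{2112}{-1155} - \frac{911}{20 \left(-6 + 17\right) + 2496} = 2112 \left(- \frac{1}{1155}\right) - \frac{911}{20 \cdot 11 + 2496} = - \frac{64}{35} - \frac{911}{220 + 2496} = - \frac{64}{35} - \frac{911}{2716} = - \frac{29387}{13580}$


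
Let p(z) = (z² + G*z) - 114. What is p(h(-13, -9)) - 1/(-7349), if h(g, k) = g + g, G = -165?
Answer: 35657349/7349 ≈ 4852.0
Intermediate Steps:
h(g, k) = 2*g
p(z) = -114 + z² - 165*z (p(z) = (z² - 165*z) - 114 = -114 + z² - 165*z)
p(h(-13, -9)) - 1/(-7349) = (-114 + (2*(-13))² - 330*(-13)) - 1/(-7349) = (-114 + (-26)² - 165*(-26)) - 1*(-1/7349) = (-114 + 676 + 4290) + 1/7349 = 4852 + 1/7349 = 35657349/7349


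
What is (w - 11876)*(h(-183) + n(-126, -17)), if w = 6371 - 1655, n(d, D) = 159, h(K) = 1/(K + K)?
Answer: -208330940/183 ≈ -1.1384e+6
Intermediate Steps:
h(K) = 1/(2*K)
w = 4716
(w - 11876)*(h(-183) + n(-126, -17)) = (4716 - 11876)*((½)/(-183) + 159) = -7160*((½)*(-1/183) + 159) = -7160*(-1/366 + 159) = -7160*58193/366 = -208330940/183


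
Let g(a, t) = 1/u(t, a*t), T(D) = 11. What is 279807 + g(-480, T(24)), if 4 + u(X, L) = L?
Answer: 1478500187/5284 ≈ 2.7981e+5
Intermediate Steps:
u(X, L) = -4 + L
g(a, t) = 1/(-4 + a*t)
279807 + g(-480, T(24)) = 279807 + 1/(-4 - 480*11) = 279807 + 1/(-4 - 5280) = 279807 + 1/(-5284) = 279807 - 1/5284 = 1478500187/5284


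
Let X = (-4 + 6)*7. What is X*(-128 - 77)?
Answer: -2870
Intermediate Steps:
X = 14 (X = 2*7 = 14)
X*(-128 - 77) = 14*(-128 - 77) = 14*(-205) = -2870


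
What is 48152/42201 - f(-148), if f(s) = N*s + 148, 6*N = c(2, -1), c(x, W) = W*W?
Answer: -5156638/42201 ≈ -122.19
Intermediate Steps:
c(x, W) = W²
N = ⅙ (N = (⅙)*(-1)² = (⅙)*1 = ⅙ ≈ 0.16667)
f(s) = 148 + s/6 (f(s) = s/6 + 148 = 148 + s/6)
48152/42201 - f(-148) = 48152/42201 - (148 + (⅙)*(-148)) = 48152*(1/42201) - (148 - 74/3) = 48152/42201 - 1*370/3 = 48152/42201 - 370/3 = -5156638/42201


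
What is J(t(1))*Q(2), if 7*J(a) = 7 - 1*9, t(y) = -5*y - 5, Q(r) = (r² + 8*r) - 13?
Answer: -2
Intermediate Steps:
Q(r) = -13 + r² + 8*r
t(y) = -5 - 5*y
J(a) = -2/7 (J(a) = (7 - 1*9)/7 = (7 - 9)/7 = (⅐)*(-2) = -2/7)
J(t(1))*Q(2) = -2*(-13 + 2² + 8*2)/7 = -2*(-13 + 4 + 16)/7 = -2/7*7 = -2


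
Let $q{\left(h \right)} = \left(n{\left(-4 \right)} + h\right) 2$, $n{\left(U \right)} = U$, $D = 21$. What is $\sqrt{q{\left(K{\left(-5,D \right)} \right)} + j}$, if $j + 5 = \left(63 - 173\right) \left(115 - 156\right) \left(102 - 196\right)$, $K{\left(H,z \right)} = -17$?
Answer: $i \sqrt{423987} \approx 651.14 i$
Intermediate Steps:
$q{\left(h \right)} = -8 + 2 h$ ($q{\left(h \right)} = \left(-4 + h\right) 2 = -8 + 2 h$)
$j = -423945$ ($j = -5 + \left(63 - 173\right) \left(115 - 156\right) \left(102 - 196\right) = -5 + \left(-110\right) \left(-41\right) \left(-94\right) = -5 + 4510 \left(-94\right) = -5 - 423940 = -423945$)
$\sqrt{q{\left(K{\left(-5,D \right)} \right)} + j} = \sqrt{\left(-8 + 2 \left(-17\right)\right) - 423945} = \sqrt{\left(-8 - 34\right) - 423945} = \sqrt{-42 - 423945} = \sqrt{-423987} = i \sqrt{423987}$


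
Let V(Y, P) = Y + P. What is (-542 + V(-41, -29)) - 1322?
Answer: -1934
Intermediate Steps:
V(Y, P) = P + Y
(-542 + V(-41, -29)) - 1322 = (-542 + (-29 - 41)) - 1322 = (-542 - 70) - 1322 = -612 - 1322 = -1934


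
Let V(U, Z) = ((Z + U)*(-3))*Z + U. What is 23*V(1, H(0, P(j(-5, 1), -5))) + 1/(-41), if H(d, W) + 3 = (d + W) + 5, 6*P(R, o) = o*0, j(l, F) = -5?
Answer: -16032/41 ≈ -391.02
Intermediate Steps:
P(R, o) = 0 (P(R, o) = (o*0)/6 = (⅙)*0 = 0)
H(d, W) = 2 + W + d (H(d, W) = -3 + ((d + W) + 5) = -3 + ((W + d) + 5) = -3 + (5 + W + d) = 2 + W + d)
V(U, Z) = U + Z*(-3*U - 3*Z) (V(U, Z) = ((U + Z)*(-3))*Z + U = (-3*U - 3*Z)*Z + U = Z*(-3*U - 3*Z) + U = U + Z*(-3*U - 3*Z))
23*V(1, H(0, P(j(-5, 1), -5))) + 1/(-41) = 23*(1 - 3*(2 + 0 + 0)² - 3*1*(2 + 0 + 0)) + 1/(-41) = 23*(1 - 3*2² - 3*1*2) - 1/41 = 23*(1 - 3*4 - 6) - 1/41 = 23*(1 - 12 - 6) - 1/41 = 23*(-17) - 1/41 = -391 - 1/41 = -16032/41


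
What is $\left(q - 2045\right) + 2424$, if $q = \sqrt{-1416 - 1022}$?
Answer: $379 + i \sqrt{2438} \approx 379.0 + 49.376 i$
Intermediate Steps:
$q = i \sqrt{2438}$ ($q = \sqrt{-2438} = i \sqrt{2438} \approx 49.376 i$)
$\left(q - 2045\right) + 2424 = \left(i \sqrt{2438} - 2045\right) + 2424 = \left(-2045 + i \sqrt{2438}\right) + 2424 = 379 + i \sqrt{2438}$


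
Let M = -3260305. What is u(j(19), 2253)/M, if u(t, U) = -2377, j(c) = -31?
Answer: 2377/3260305 ≈ 0.00072907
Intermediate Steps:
u(j(19), 2253)/M = -2377/(-3260305) = -2377*(-1/3260305) = 2377/3260305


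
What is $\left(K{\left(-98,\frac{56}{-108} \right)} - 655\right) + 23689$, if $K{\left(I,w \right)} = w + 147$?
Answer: $\frac{625873}{27} \approx 23180.0$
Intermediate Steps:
$K{\left(I,w \right)} = 147 + w$
$\left(K{\left(-98,\frac{56}{-108} \right)} - 655\right) + 23689 = \left(\left(147 + \frac{56}{-108}\right) - 655\right) + 23689 = \left(\left(147 + 56 \left(- \frac{1}{108}\right)\right) - 655\right) + 23689 = \left(\left(147 - \frac{14}{27}\right) - 655\right) + 23689 = \left(\frac{3955}{27} - 655\right) + 23689 = - \frac{13730}{27} + 23689 = \frac{625873}{27}$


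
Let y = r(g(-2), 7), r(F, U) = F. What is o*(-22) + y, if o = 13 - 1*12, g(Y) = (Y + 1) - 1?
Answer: -24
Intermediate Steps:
g(Y) = Y (g(Y) = (1 + Y) - 1 = Y)
y = -2
o = 1 (o = 13 - 12 = 1)
o*(-22) + y = 1*(-22) - 2 = -22 - 2 = -24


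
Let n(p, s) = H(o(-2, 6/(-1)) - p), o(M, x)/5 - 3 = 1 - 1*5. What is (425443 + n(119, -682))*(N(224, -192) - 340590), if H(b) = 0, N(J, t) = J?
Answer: -144806332138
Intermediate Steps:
o(M, x) = -5 (o(M, x) = 15 + 5*(1 - 1*5) = 15 + 5*(1 - 5) = 15 + 5*(-4) = 15 - 20 = -5)
n(p, s) = 0
(425443 + n(119, -682))*(N(224, -192) - 340590) = (425443 + 0)*(224 - 340590) = 425443*(-340366) = -144806332138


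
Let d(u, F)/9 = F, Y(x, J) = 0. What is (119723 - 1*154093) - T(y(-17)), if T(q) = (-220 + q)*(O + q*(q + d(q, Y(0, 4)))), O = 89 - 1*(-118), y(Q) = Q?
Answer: 83182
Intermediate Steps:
d(u, F) = 9*F
O = 207 (O = 89 + 118 = 207)
T(q) = (-220 + q)*(207 + q**2) (T(q) = (-220 + q)*(207 + q*(q + 9*0)) = (-220 + q)*(207 + q*(q + 0)) = (-220 + q)*(207 + q*q) = (-220 + q)*(207 + q**2))
(119723 - 1*154093) - T(y(-17)) = (119723 - 1*154093) - (-45540 + (-17)**3 - 220*(-17)**2 + 207*(-17)) = (119723 - 154093) - (-45540 - 4913 - 220*289 - 3519) = -34370 - (-45540 - 4913 - 63580 - 3519) = -34370 - 1*(-117552) = -34370 + 117552 = 83182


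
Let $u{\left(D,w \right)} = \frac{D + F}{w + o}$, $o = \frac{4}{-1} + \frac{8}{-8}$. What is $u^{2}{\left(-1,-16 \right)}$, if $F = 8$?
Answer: $\frac{1}{9} \approx 0.11111$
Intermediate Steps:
$o = -5$ ($o = 4 \left(-1\right) + 8 \left(- \frac{1}{8}\right) = -4 - 1 = -5$)
$u{\left(D,w \right)} = \frac{8 + D}{-5 + w}$ ($u{\left(D,w \right)} = \frac{D + 8}{w - 5} = \frac{8 + D}{-5 + w}$)
$u^{2}{\left(-1,-16 \right)} = \left(\frac{8 - 1}{-5 - 16}\right)^{2} = \left(\frac{1}{-21} \cdot 7\right)^{2} = \left(\left(- \frac{1}{21}\right) 7\right)^{2} = \left(- \frac{1}{3}\right)^{2} = \frac{1}{9}$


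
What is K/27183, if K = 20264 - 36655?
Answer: -16391/27183 ≈ -0.60299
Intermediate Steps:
K = -16391
K/27183 = -16391/27183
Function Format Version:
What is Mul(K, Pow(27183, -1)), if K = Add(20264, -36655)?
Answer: Rational(-16391, 27183) ≈ -0.60299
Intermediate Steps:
K = -16391
Mul(K, Pow(27183, -1)) = Mul(-16391, Pow(27183, -1)) = Mul(-16391, Rational(1, 27183)) = Rational(-16391, 27183)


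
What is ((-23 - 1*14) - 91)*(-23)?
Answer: 2944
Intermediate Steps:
((-23 - 1*14) - 91)*(-23) = ((-23 - 14) - 91)*(-23) = (-37 - 91)*(-23) = -128*(-23) = 2944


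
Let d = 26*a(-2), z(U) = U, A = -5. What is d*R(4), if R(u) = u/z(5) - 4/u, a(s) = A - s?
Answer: 78/5 ≈ 15.600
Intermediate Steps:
a(s) = -5 - s
R(u) = -4/u + u/5 (R(u) = u/5 - 4/u = -4/u + u/5)
d = -78 (d = 26*(-5 - 1*(-2)) = 26*(-5 + 2) = 26*(-3) = -78)
d*R(4) = -78*(-4/4 + (⅕)*4) = -78*(-4*¼ + ⅘) = -78*(-1 + ⅘) = -78*(-⅕) = 78/5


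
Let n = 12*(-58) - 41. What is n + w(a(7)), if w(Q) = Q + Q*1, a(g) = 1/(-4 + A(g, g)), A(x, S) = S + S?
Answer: -3684/5 ≈ -736.80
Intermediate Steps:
A(x, S) = 2*S
a(g) = 1/(-4 + 2*g)
n = -737 (n = -696 - 41 = -737)
w(Q) = 2*Q (w(Q) = Q + Q = 2*Q)
n + w(a(7)) = -737 + 2*(1/(2*(-2 + 7))) = -737 + 2*((½)/5) = -737 + 2*((½)*(⅕)) = -737 + 2*(⅒) = -737 + ⅕ = -3684/5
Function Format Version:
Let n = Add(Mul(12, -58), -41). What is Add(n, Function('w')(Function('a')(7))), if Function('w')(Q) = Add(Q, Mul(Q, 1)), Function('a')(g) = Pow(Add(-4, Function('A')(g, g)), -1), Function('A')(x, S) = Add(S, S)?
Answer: Rational(-3684, 5) ≈ -736.80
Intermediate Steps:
Function('A')(x, S) = Mul(2, S)
Function('a')(g) = Pow(Add(-4, Mul(2, g)), -1)
n = -737 (n = Add(-696, -41) = -737)
Function('w')(Q) = Mul(2, Q) (Function('w')(Q) = Add(Q, Q) = Mul(2, Q))
Add(n, Function('w')(Function('a')(7))) = Add(-737, Mul(2, Mul(Rational(1, 2), Pow(Add(-2, 7), -1)))) = Add(-737, Mul(2, Mul(Rational(1, 2), Pow(5, -1)))) = Add(-737, Mul(2, Mul(Rational(1, 2), Rational(1, 5)))) = Add(-737, Mul(2, Rational(1, 10))) = Add(-737, Rational(1, 5)) = Rational(-3684, 5)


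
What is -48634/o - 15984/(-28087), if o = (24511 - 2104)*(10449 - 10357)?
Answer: 15792068869/28949888814 ≈ 0.54550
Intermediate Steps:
o = 2061444 (o = 22407*92 = 2061444)
-48634/o - 15984/(-28087) = -48634/2061444 - 15984/(-28087) = -48634*1/2061444 - 15984*(-1/28087) = -24317/1030722 + 15984/28087 = 15792068869/28949888814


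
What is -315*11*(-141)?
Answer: 488565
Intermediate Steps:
-315*11*(-141) = -63*55*(-141) = -3465*(-141) = 488565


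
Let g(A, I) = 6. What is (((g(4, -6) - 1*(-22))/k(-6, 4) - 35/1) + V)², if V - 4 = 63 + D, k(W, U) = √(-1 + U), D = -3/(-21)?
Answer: 190291/147 + 600*√3 ≈ 2333.7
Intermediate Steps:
D = ⅐ (D = -3*(-1/21) = ⅐ ≈ 0.14286)
V = 470/7 (V = 4 + (63 + ⅐) = 4 + 442/7 = 470/7 ≈ 67.143)
(((g(4, -6) - 1*(-22))/k(-6, 4) - 35/1) + V)² = (((6 - 1*(-22))/(√(-1 + 4)) - 35/1) + 470/7)² = (((6 + 22)/(√3) - 35*1) + 470/7)² = ((28*(√3/3) - 35) + 470/7)² = ((28*√3/3 - 35) + 470/7)² = ((-35 + 28*√3/3) + 470/7)² = (225/7 + 28*√3/3)²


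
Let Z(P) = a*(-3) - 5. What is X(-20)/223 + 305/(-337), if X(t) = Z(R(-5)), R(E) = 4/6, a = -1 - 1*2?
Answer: -66667/75151 ≈ -0.88711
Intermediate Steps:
a = -3 (a = -1 - 2 = -3)
R(E) = 2/3 (R(E) = 4*(1/6) = 2/3)
Z(P) = 4 (Z(P) = -3*(-3) - 5 = 9 - 5 = 4)
X(t) = 4
X(-20)/223 + 305/(-337) = 4/223 + 305/(-337) = 4*(1/223) + 305*(-1/337) = 4/223 - 305/337 = -66667/75151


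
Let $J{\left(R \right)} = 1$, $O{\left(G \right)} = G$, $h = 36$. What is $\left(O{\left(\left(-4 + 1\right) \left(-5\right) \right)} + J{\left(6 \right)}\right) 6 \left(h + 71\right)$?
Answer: $10272$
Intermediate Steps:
$\left(O{\left(\left(-4 + 1\right) \left(-5\right) \right)} + J{\left(6 \right)}\right) 6 \left(h + 71\right) = \left(\left(-4 + 1\right) \left(-5\right) + 1\right) 6 \left(36 + 71\right) = \left(\left(-3\right) \left(-5\right) + 1\right) 6 \cdot 107 = \left(15 + 1\right) 6 \cdot 107 = 16 \cdot 6 \cdot 107 = 96 \cdot 107 = 10272$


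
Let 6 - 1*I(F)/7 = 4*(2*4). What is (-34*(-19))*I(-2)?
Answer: -117572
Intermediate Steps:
I(F) = -182 (I(F) = 42 - 28*2*4 = 42 - 28*8 = 42 - 7*32 = 42 - 224 = -182)
(-34*(-19))*I(-2) = -34*(-19)*(-182) = 646*(-182) = -117572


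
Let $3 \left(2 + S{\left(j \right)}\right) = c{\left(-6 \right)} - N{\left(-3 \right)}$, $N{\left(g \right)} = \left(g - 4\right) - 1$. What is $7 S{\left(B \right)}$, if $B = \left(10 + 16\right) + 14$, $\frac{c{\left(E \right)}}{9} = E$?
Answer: $- \frac{364}{3} \approx -121.33$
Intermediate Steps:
$N{\left(g \right)} = -5 + g$ ($N{\left(g \right)} = \left(-4 + g\right) - 1 = -5 + g$)
$c{\left(E \right)} = 9 E$
$B = 40$ ($B = 26 + 14 = 40$)
$S{\left(j \right)} = - \frac{52}{3}$ ($S{\left(j \right)} = -2 + \frac{9 \left(-6\right) - \left(-5 - 3\right)}{3} = -2 + \frac{-54 - -8}{3} = -2 + \frac{-54 + 8}{3} = -2 + \frac{1}{3} \left(-46\right) = -2 - \frac{46}{3} = - \frac{52}{3}$)
$7 S{\left(B \right)} = 7 \left(- \frac{52}{3}\right) = - \frac{364}{3}$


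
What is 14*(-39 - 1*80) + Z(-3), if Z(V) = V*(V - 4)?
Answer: -1645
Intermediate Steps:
Z(V) = V*(-4 + V)
14*(-39 - 1*80) + Z(-3) = 14*(-39 - 1*80) - 3*(-4 - 3) = 14*(-39 - 80) - 3*(-7) = 14*(-119) + 21 = -1666 + 21 = -1645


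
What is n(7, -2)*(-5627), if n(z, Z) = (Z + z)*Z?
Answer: 56270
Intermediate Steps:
n(z, Z) = Z*(Z + z)
n(7, -2)*(-5627) = -2*(-2 + 7)*(-5627) = -2*5*(-5627) = -10*(-5627) = 56270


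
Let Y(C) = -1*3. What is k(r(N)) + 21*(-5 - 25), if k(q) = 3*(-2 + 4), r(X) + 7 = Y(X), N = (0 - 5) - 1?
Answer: -624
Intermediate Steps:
N = -6 (N = -5 - 1 = -6)
Y(C) = -3
r(X) = -10 (r(X) = -7 - 3 = -10)
k(q) = 6 (k(q) = 3*2 = 6)
k(r(N)) + 21*(-5 - 25) = 6 + 21*(-5 - 25) = 6 + 21*(-30) = 6 - 630 = -624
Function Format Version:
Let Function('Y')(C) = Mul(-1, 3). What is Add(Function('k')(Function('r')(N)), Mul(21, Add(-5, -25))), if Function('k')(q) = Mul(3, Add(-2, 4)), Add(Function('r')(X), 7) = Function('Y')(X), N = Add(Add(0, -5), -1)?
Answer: -624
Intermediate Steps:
N = -6 (N = Add(-5, -1) = -6)
Function('Y')(C) = -3
Function('r')(X) = -10 (Function('r')(X) = Add(-7, -3) = -10)
Function('k')(q) = 6 (Function('k')(q) = Mul(3, 2) = 6)
Add(Function('k')(Function('r')(N)), Mul(21, Add(-5, -25))) = Add(6, Mul(21, Add(-5, -25))) = Add(6, Mul(21, -30)) = Add(6, -630) = -624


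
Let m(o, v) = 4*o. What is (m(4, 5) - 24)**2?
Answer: 64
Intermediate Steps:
(m(4, 5) - 24)**2 = (4*4 - 24)**2 = (16 - 24)**2 = (-8)**2 = 64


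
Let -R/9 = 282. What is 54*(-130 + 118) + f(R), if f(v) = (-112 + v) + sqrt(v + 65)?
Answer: -3298 + I*sqrt(2473) ≈ -3298.0 + 49.729*I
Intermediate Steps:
R = -2538 (R = -9*282 = -2538)
f(v) = -112 + v + sqrt(65 + v) (f(v) = (-112 + v) + sqrt(65 + v) = -112 + v + sqrt(65 + v))
54*(-130 + 118) + f(R) = 54*(-130 + 118) + (-112 - 2538 + sqrt(65 - 2538)) = 54*(-12) + (-112 - 2538 + sqrt(-2473)) = -648 + (-112 - 2538 + I*sqrt(2473)) = -648 + (-2650 + I*sqrt(2473)) = -3298 + I*sqrt(2473)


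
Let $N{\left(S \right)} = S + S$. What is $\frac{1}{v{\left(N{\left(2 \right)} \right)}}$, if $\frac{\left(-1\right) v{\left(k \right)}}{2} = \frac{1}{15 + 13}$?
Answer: $-14$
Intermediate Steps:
$N{\left(S \right)} = 2 S$
$v{\left(k \right)} = - \frac{1}{14}$ ($v{\left(k \right)} = - \frac{2}{15 + 13} = - \frac{2}{28} = \left(-2\right) \frac{1}{28} = - \frac{1}{14}$)
$\frac{1}{v{\left(N{\left(2 \right)} \right)}} = \frac{1}{- \frac{1}{14}} = -14$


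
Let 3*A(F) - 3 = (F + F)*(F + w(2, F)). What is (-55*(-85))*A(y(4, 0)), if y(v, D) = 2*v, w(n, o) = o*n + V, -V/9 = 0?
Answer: 603075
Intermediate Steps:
V = 0 (V = -9*0 = 0)
w(n, o) = n*o (w(n, o) = o*n + 0 = n*o + 0 = n*o)
A(F) = 1 + 2*F² (A(F) = 1 + ((F + F)*(F + 2*F))/3 = 1 + ((2*F)*(3*F))/3 = 1 + (6*F²)/3 = 1 + 2*F²)
(-55*(-85))*A(y(4, 0)) = (-55*(-85))*(1 + 2*(2*4)²) = 4675*(1 + 2*8²) = 4675*(1 + 2*64) = 4675*(1 + 128) = 4675*129 = 603075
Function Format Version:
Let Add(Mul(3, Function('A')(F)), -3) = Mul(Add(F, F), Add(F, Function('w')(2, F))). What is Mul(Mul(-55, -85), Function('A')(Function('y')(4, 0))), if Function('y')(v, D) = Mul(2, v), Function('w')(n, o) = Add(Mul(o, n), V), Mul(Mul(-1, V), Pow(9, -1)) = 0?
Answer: 603075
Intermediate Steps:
V = 0 (V = Mul(-9, 0) = 0)
Function('w')(n, o) = Mul(n, o) (Function('w')(n, o) = Add(Mul(o, n), 0) = Add(Mul(n, o), 0) = Mul(n, o))
Function('A')(F) = Add(1, Mul(2, Pow(F, 2))) (Function('A')(F) = Add(1, Mul(Rational(1, 3), Mul(Add(F, F), Add(F, Mul(2, F))))) = Add(1, Mul(Rational(1, 3), Mul(Mul(2, F), Mul(3, F)))) = Add(1, Mul(Rational(1, 3), Mul(6, Pow(F, 2)))) = Add(1, Mul(2, Pow(F, 2))))
Mul(Mul(-55, -85), Function('A')(Function('y')(4, 0))) = Mul(Mul(-55, -85), Add(1, Mul(2, Pow(Mul(2, 4), 2)))) = Mul(4675, Add(1, Mul(2, Pow(8, 2)))) = Mul(4675, Add(1, Mul(2, 64))) = Mul(4675, Add(1, 128)) = Mul(4675, 129) = 603075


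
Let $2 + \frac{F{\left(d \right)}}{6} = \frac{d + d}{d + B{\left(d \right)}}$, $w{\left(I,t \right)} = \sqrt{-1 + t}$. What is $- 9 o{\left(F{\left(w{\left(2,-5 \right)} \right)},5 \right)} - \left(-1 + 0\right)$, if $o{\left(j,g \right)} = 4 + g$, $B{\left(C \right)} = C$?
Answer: $-80$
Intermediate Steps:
$F{\left(d \right)} = -6$ ($F{\left(d \right)} = -12 + 6 \frac{d + d}{d + d} = -12 + 6 \frac{2 d}{2 d} = -12 + 6 \cdot 2 d \frac{1}{2 d} = -12 + 6 \cdot 1 = -12 + 6 = -6$)
$- 9 o{\left(F{\left(w{\left(2,-5 \right)} \right)},5 \right)} - \left(-1 + 0\right) = - 9 \left(4 + 5\right) - \left(-1 + 0\right) = \left(-9\right) 9 - -1 = -81 + 1 = -80$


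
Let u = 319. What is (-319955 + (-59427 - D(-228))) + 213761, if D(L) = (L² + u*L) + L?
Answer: -144645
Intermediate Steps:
D(L) = L² + 320*L (D(L) = (L² + 319*L) + L = L² + 320*L)
(-319955 + (-59427 - D(-228))) + 213761 = (-319955 + (-59427 - (-228)*(320 - 228))) + 213761 = (-319955 + (-59427 - (-228)*92)) + 213761 = (-319955 + (-59427 - 1*(-20976))) + 213761 = (-319955 + (-59427 + 20976)) + 213761 = (-319955 - 38451) + 213761 = -358406 + 213761 = -144645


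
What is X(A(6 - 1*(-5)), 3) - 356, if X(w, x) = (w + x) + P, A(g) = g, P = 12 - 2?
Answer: -332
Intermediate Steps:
P = 10
X(w, x) = 10 + w + x (X(w, x) = (w + x) + 10 = 10 + w + x)
X(A(6 - 1*(-5)), 3) - 356 = (10 + (6 - 1*(-5)) + 3) - 356 = (10 + (6 + 5) + 3) - 356 = (10 + 11 + 3) - 356 = 24 - 356 = -332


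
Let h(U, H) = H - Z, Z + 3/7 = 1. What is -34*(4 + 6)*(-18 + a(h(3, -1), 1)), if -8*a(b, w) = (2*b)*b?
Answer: 310165/49 ≈ 6329.9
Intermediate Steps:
Z = 4/7 (Z = -3/7 + 1 = 4/7 ≈ 0.57143)
h(U, H) = -4/7 + H (h(U, H) = H - 1*4/7 = H - 4/7 = -4/7 + H)
a(b, w) = -b**2/4 (a(b, w) = -2*b*b/8 = -b**2/4)
-34*(4 + 6)*(-18 + a(h(3, -1), 1)) = -34*(4 + 6)*(-18 - (-4/7 - 1)**2/4) = -340*(-18 - (-11/7)**2/4) = -340*(-18 - 1/4*121/49) = -340*(-18 - 121/196) = -340*(-3649)/196 = -34*(-18245/98) = 310165/49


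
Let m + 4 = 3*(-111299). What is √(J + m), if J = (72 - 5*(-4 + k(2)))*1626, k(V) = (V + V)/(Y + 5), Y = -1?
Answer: I*√192439 ≈ 438.68*I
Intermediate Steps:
k(V) = V/2 (k(V) = (V + V)/(-1 + 5) = (2*V)/4 = (2*V)*(¼) = V/2)
m = -333901 (m = -4 + 3*(-111299) = -4 - 333897 = -333901)
J = 141462 (J = (72 - 5*(-4 + (½)*2))*1626 = (72 - 5*(-4 + 1))*1626 = (72 - 5*(-3))*1626 = (72 - 1*(-15))*1626 = (72 + 15)*1626 = 87*1626 = 141462)
√(J + m) = √(141462 - 333901) = √(-192439) = I*√192439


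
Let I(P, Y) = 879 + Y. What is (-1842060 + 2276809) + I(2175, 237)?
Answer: 435865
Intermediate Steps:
(-1842060 + 2276809) + I(2175, 237) = (-1842060 + 2276809) + (879 + 237) = 434749 + 1116 = 435865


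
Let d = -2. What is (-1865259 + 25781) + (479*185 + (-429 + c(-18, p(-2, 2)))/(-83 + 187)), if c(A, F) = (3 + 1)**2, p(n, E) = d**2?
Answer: -182090165/104 ≈ -1.7509e+6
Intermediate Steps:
p(n, E) = 4 (p(n, E) = (-2)**2 = 4)
c(A, F) = 16 (c(A, F) = 4**2 = 16)
(-1865259 + 25781) + (479*185 + (-429 + c(-18, p(-2, 2)))/(-83 + 187)) = (-1865259 + 25781) + (479*185 + (-429 + 16)/(-83 + 187)) = -1839478 + (88615 - 413/104) = -1839478 + 9215547/104 = -182090165/104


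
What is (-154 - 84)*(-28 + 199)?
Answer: -40698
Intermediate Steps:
(-154 - 84)*(-28 + 199) = -238*171 = -40698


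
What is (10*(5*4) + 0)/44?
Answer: 50/11 ≈ 4.5455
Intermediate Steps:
(10*(5*4) + 0)/44 = (10*20 + 0)*(1/44) = (200 + 0)*(1/44) = 200*(1/44) = 50/11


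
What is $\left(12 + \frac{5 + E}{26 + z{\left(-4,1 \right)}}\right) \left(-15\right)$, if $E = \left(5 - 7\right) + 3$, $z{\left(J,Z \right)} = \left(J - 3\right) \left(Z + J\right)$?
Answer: $- \frac{8550}{47} \approx -181.91$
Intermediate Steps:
$z{\left(J,Z \right)} = \left(-3 + J\right) \left(J + Z\right)$
$E = 1$ ($E = -2 + 3 = 1$)
$\left(12 + \frac{5 + E}{26 + z{\left(-4,1 \right)}}\right) \left(-15\right) = \left(12 + \frac{5 + 1}{26 - \left(-5 - 16\right)}\right) \left(-15\right) = \left(12 + \frac{6}{26 + \left(16 + 12 - 3 - 4\right)}\right) \left(-15\right) = \left(12 + \frac{6}{26 + 21}\right) \left(-15\right) = \left(12 + \frac{6}{47}\right) \left(-15\right) = \frac{570}{47} \left(-15\right) = - \frac{8550}{47}$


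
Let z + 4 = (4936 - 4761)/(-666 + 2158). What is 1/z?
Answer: -1492/5793 ≈ -0.25755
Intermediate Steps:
z = -5793/1492 (z = -4 + (4936 - 4761)/(-666 + 2158) = -4 + 175/1492 = -5793/1492 ≈ -3.8827)
1/z = 1/(-5793/1492) = -1492/5793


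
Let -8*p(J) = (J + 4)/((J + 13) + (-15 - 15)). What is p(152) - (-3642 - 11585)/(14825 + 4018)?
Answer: 375157/565290 ≈ 0.66365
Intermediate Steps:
p(J) = -(4 + J)/(8*(-17 + J)) (p(J) = -(J + 4)/(8*((J + 13) + (-15 - 15))) = -(4 + J)/(8*((13 + J) - 30)) = -(4 + J)/(8*(-17 + J)))
p(152) - (-3642 - 11585)/(14825 + 4018) = (-4 - 1*152)/(8*(-17 + 152)) - (-3642 - 11585)/(14825 + 4018) = (⅛)*(-4 - 152)/135 - (-15227)/18843 = (⅛)*(1/135)*(-156) - (-15227)/18843 = -13/90 - 1*(-15227/18843) = -13/90 + 15227/18843 = 375157/565290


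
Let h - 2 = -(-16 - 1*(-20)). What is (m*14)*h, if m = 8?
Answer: -224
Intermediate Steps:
h = -2 (h = 2 - (-16 - 1*(-20)) = 2 - (-16 + 20) = 2 - 1*4 = 2 - 4 = -2)
(m*14)*h = (8*14)*(-2) = 112*(-2) = -224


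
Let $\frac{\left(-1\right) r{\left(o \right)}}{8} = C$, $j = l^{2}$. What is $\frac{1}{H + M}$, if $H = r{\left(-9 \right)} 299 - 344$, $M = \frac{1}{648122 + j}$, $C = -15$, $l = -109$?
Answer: $\frac{660003}{23453866609} \approx 2.814 \cdot 10^{-5}$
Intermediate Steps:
$j = 11881$ ($j = \left(-109\right)^{2} = 11881$)
$r{\left(o \right)} = 120$ ($r{\left(o \right)} = \left(-8\right) \left(-15\right) = 120$)
$M = \frac{1}{660003}$ ($M = \frac{1}{648122 + 11881} = \frac{1}{660003} \approx 1.5151 \cdot 10^{-6}$)
$H = 35536$ ($H = 120 \cdot 299 - 344 = 35880 - 344 = 35536$)
$\frac{1}{H + M} = \frac{1}{35536 + \frac{1}{660003}} = \frac{1}{\frac{23453866609}{660003}} = \frac{660003}{23453866609}$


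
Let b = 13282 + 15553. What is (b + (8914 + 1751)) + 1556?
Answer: 41056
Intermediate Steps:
b = 28835
(b + (8914 + 1751)) + 1556 = (28835 + (8914 + 1751)) + 1556 = (28835 + 10665) + 1556 = 39500 + 1556 = 41056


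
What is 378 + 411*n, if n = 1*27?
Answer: 11475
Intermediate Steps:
n = 27
378 + 411*n = 378 + 411*27 = 378 + 11097 = 11475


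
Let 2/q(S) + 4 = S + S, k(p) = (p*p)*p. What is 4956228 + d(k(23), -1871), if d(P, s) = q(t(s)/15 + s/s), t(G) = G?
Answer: 9347445993/1886 ≈ 4.9562e+6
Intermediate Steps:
k(p) = p**3 (k(p) = p**2*p = p**3)
q(S) = 2/(-4 + 2*S) (q(S) = 2/(-4 + (S + S)) = 2/(-4 + 2*S))
d(P, s) = 1/(-1 + s/15) (d(P, s) = 1/(-2 + (s/15 + s/s)) = 1/(-2 + (s*(1/15) + 1)) = 1/(-2 + (s/15 + 1)) = 1/(-2 + (1 + s/15)) = 1/(-1 + s/15))
4956228 + d(k(23), -1871) = 4956228 + 15/(-15 - 1871) = 4956228 + 15/(-1886) = 4956228 + 15*(-1/1886) = 4956228 - 15/1886 = 9347445993/1886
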